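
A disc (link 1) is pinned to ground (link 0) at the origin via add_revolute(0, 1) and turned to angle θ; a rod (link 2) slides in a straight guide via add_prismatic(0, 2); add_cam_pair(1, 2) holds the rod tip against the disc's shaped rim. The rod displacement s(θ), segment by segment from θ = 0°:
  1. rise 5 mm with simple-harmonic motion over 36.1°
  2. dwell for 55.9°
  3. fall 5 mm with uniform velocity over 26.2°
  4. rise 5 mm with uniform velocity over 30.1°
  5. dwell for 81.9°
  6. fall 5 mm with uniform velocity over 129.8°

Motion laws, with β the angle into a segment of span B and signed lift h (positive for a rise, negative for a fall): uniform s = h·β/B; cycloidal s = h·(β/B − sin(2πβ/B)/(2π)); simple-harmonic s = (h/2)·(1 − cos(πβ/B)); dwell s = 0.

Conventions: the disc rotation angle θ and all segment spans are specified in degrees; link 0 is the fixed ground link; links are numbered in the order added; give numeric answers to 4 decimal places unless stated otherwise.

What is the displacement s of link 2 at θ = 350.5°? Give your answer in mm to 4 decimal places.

segment 1 (0° to 36.1°, simple-harmonic, h = 5) is passed completely: s = 0.0000 + (5) = 5.0000
segment 2 (36.1° to 92°, dwell): s unchanged at 5.0000
segment 3 (92° to 118.2°, uniform, h = -5) is passed completely: s = 5.0000 + (-5) = 0.0000
segment 4 (118.2° to 148.3°, uniform, h = 5) is passed completely: s = 0.0000 + (5) = 5.0000
segment 5 (148.3° to 230.2°, dwell): s unchanged at 5.0000
θ = 350.5° falls in segment 6 (230.2° to 360°, uniform, h = -5): β = 350.5 − 230.2 = 120.3°, B = 129.8°; Δs = -5·120.3/129.8 = -4.6341; s = 5.0000 − 4.6341 = 0.3659

0.3659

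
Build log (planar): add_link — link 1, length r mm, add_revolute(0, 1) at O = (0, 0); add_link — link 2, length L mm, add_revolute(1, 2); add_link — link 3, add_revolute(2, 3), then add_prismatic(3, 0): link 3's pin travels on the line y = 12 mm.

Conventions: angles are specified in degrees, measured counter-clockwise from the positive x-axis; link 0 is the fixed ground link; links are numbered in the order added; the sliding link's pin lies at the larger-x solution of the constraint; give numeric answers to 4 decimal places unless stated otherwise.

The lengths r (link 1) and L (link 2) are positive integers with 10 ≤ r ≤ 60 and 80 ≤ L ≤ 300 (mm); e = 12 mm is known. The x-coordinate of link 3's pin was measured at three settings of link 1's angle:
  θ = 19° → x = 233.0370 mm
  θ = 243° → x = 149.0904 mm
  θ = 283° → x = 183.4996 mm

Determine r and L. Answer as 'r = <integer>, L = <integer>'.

constraint per measurement: (x − r cos θ)² + (r sin θ − e)² = L²
subtracting the θ₁ and θ₂ equations cancels the r² and L² terms:
r = (x₁² − x₂²) / (2[(x₁cos θ₁ + e sin θ₁) − (x₂cos θ₂ + e sin θ₂)]) = 53.0000 → r = 53
L² = (x₁ − r cos θ₁)² + (r sin θ₁ − e)² = 33488.9946 → L = 183.0000 → L = 183
check at θ₃=283°: x = 183.4996 (printed 183.4996) ✓

r = 53, L = 183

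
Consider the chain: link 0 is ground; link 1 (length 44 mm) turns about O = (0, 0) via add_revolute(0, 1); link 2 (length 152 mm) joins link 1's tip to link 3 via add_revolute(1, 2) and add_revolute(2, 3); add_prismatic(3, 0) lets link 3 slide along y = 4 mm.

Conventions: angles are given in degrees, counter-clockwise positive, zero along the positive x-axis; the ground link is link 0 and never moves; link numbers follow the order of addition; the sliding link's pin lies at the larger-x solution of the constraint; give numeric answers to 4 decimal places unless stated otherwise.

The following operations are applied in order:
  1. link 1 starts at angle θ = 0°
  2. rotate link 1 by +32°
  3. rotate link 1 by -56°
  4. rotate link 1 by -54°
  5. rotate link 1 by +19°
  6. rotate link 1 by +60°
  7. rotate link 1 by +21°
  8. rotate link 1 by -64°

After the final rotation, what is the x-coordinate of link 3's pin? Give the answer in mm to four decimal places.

geometry: r = 44 mm, L = 152 mm, e = 4 mm; θ starts at 0°
rotate link 1 by +32°: θ ← 0° +32° = 32°
rotate link 1 by -56°: θ ← 32° -56° = -24°
rotate link 1 by -54°: θ ← -24° -54° = -78°
rotate link 1 by +19°: θ ← -78° +19° = -59°
rotate link 1 by +60°: θ ← -59° +60° = 1°
rotate link 1 by +21°: θ ← 1° +21° = 22°
rotate link 1 by -64°: θ ← 22° -64° = -42°
crank pin P = (r cos θ, r sin θ) = (32.698372, -29.441747)
h = r sin θ − e = -29.441747 − 4 = -33.441747
x = r cos θ + √(L² − h²) = 32.698372 + 148.275587 = 180.973959

180.9740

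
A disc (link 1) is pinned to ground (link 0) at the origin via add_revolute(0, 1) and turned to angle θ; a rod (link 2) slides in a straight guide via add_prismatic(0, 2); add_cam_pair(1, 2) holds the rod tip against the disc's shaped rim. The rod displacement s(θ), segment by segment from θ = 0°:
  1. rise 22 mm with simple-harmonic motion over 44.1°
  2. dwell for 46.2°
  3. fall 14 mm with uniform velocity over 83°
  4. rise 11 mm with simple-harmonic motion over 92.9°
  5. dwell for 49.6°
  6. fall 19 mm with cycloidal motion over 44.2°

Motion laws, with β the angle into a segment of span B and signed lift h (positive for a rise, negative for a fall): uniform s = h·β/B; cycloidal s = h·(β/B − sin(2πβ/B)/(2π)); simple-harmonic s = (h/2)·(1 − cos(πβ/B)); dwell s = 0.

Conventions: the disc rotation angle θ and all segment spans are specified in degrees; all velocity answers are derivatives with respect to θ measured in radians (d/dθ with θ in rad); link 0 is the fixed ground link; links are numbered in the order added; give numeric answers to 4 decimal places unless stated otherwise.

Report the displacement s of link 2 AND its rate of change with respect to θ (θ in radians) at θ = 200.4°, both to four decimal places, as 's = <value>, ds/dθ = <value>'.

segment 1 (0° to 44.1°, simple-harmonic, h = 22) is passed completely: s = 0.0000 + (22) = 22.0000
segment 2 (44.1° to 90.3°, dwell): s unchanged at 22.0000
segment 3 (90.3° to 173.3°, uniform, h = -14) is passed completely: s = 22.0000 + (-14) = 8.0000
θ = 200.4° falls in segment 4 (173.3° to 266.2°, simple-harmonic, h = 11): β = 200.4 − 173.3 = 27.1°, B = 92.9°; Δs = 11/2·(1 − cos(π·0.2917)) = 2.1524; s = 8.0000 + 2.1524 = 10.1524
velocity in seg [173.3°–266.2°] (simple-harmonic), θ in radians: β = 27.1° = 0.4730 rad, B = 92.9° = 1.6214 rad; ds/dθ = (πh/(2B)) sin(πβ/B) = (π·11/(2·1.6214)) sin(π·0.2917) = 8.455379 mm/rad

s = 10.1524, ds/dθ = 8.4554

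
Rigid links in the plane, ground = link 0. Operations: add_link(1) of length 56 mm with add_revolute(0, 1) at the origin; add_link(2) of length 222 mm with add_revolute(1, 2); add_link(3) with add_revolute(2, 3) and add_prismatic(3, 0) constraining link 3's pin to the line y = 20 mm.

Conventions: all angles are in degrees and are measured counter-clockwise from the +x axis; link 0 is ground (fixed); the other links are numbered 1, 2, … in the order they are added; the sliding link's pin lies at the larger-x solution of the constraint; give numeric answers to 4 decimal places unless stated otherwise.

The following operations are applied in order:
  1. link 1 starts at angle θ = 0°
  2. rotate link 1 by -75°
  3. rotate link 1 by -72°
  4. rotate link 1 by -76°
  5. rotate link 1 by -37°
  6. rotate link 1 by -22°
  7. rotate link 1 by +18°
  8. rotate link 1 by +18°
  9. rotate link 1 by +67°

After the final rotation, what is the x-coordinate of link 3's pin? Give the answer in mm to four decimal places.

geometry: r = 56 mm, L = 222 mm, e = 20 mm; θ starts at 0°
rotate link 1 by -75°: θ ← 0° -75° = -75°
rotate link 1 by -72°: θ ← -75° -72° = -147°
rotate link 1 by -76°: θ ← -147° -76° = -223°
rotate link 1 by -37°: θ ← -223° -37° = -260°
rotate link 1 by -22°: θ ← -260° -22° = -282°
rotate link 1 by +18°: θ ← -282° +18° = -264°
rotate link 1 by +18°: θ ← -264° +18° = -246°
rotate link 1 by +67°: θ ← -246° +67° = -179°
crank pin P = (r cos θ, r sin θ) = (-55.991471, -0.977335)
h = r sin θ − e = -0.977335 − 20 = -20.977335
x = r cos θ + √(L² − h²) = -55.991471 + 221.006677 = 165.015206

165.0152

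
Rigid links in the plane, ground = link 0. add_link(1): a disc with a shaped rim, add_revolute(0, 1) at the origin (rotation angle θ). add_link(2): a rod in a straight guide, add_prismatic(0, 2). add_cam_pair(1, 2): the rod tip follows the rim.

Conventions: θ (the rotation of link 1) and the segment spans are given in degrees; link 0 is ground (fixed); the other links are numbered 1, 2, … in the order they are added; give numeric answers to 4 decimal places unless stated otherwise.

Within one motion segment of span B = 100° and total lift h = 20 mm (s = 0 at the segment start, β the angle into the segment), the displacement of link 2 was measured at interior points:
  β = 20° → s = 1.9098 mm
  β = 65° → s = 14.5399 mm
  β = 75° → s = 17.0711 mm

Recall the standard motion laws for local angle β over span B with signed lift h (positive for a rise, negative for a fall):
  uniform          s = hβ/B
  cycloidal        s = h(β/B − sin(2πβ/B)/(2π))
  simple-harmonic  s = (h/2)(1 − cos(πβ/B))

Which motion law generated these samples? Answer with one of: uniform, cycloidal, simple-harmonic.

candidates at β/B = r: uniform s = h·r (linear in β); cycloidal s = h·(r − sin(2πr)/(2π)); simple-harmonic s = (h/2)(1 − cos(πr))
β=20°: printed 1.9098 | uniform 4.0000, cycloidal 0.9727, simple-harmonic 1.9098
β=65°: printed 14.5399 | uniform 13.0000, cycloidal 15.5752, simple-harmonic 14.5399
β=75°: printed 17.0711 | uniform 15.0000, cycloidal 18.1831, simple-harmonic 17.0711
only one law matches every sample → simple-harmonic

simple-harmonic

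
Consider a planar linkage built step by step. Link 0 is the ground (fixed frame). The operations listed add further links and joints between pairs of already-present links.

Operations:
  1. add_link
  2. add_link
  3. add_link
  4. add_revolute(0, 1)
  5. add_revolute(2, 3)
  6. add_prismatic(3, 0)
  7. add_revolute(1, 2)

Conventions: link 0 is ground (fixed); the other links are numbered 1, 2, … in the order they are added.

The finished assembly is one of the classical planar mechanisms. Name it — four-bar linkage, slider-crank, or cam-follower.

links: 4 (incl. ground); joints: 3 revolute, 1 prismatic, 0 higher (cam) pair, forming one closed loop
4 links, 3 revolutes + 1 prismatic in one loop → slider-crank

slider-crank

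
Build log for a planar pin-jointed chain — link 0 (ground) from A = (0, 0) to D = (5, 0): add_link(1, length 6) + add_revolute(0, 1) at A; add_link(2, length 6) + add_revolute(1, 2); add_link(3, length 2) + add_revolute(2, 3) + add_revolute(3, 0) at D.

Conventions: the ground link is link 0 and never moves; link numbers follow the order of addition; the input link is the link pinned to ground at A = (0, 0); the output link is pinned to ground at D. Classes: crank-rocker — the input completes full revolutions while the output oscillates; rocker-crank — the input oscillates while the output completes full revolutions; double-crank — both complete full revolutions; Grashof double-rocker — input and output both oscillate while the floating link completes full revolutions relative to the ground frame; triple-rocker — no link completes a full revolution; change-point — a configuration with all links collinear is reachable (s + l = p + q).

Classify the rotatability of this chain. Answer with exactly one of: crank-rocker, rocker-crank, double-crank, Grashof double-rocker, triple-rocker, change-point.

lengths: ground=5, input=6, coupler=6, output=2
sorted: s=2 (shortest), l=6 (longest), p+q=11
s + l = 8 vs p + q = 11
s + l < p + q (Grashof) with shortest = output link → rocker-crank

rocker-crank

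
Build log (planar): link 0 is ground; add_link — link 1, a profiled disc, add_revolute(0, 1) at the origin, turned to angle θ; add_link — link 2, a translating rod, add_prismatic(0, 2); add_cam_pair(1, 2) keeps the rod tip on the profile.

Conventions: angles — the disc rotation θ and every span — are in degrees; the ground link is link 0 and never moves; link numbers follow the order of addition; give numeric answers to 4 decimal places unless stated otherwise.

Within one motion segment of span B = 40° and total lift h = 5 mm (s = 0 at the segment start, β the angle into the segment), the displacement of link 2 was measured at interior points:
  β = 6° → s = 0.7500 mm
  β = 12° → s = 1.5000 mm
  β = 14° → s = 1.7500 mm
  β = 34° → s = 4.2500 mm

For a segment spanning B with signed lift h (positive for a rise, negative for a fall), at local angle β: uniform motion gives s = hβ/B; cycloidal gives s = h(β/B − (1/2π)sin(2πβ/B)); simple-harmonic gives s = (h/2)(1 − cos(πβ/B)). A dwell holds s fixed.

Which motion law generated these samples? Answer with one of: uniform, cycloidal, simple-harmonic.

candidates at β/B = r: uniform s = h·r (linear in β); cycloidal s = h·(r − sin(2πr)/(2π)); simple-harmonic s = (h/2)(1 − cos(πr))
β=6°: printed 0.7500 | uniform 0.7500, cycloidal 0.1062, simple-harmonic 0.2725
β=12°: printed 1.5000 | uniform 1.5000, cycloidal 0.7432, simple-harmonic 1.0305
β=14°: printed 1.7500 | uniform 1.7500, cycloidal 1.1062, simple-harmonic 1.3650
β=34°: printed 4.2500 | uniform 4.2500, cycloidal 4.8938, simple-harmonic 4.7275
only one law matches every sample → uniform

uniform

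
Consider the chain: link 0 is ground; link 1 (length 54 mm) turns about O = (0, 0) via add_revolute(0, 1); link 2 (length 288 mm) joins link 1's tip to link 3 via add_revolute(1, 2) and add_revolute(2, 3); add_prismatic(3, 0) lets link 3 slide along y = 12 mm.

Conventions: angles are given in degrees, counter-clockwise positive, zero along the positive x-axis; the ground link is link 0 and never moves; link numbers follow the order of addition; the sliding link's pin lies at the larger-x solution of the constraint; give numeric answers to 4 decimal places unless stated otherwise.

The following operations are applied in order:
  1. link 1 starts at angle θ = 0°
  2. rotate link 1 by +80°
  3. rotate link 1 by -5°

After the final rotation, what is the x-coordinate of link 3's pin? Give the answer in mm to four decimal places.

geometry: r = 54 mm, L = 288 mm, e = 12 mm; θ starts at 0°
rotate link 1 by +80°: θ ← 0° +80° = 80°
rotate link 1 by -5°: θ ← 80° -5° = 75°
crank pin P = (r cos θ, r sin θ) = (13.976228, 52.159995)
h = r sin θ − e = 52.159995 − 12 = 40.159995
x = r cos θ + √(L² − h²) = 13.976228 + 285.186211 = 299.162439

299.1624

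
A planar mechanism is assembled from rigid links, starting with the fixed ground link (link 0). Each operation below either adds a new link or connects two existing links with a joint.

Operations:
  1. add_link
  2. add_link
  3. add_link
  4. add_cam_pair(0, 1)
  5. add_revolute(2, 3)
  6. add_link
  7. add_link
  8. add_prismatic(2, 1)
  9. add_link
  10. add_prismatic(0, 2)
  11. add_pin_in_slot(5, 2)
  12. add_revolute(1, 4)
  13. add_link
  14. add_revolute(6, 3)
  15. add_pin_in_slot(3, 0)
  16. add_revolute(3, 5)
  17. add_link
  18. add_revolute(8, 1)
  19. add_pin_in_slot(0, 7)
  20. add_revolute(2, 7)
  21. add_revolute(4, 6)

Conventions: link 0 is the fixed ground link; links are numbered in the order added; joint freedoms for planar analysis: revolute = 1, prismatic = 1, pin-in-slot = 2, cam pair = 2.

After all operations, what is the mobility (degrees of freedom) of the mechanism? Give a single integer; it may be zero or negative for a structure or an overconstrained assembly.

link 0 = ground. State L|J1|J2 = 1|0|0
+link1  2|0|0
+link2  3|0|0
+link3  4|0|0
C(0,1) f=2→J2  4|0|1
R(2,3) f=1→J1  4|1|1
+link4  5|1|1
+link5  6|1|1
P(2,1) f=1→J1  6|2|1
+link6  7|2|1
P(0,2) f=1→J1  7|3|1
PS(5,2) f=2→J2  7|3|2
R(1,4) f=1→J1  7|4|2
+link7  8|4|2
R(6,3) f=1→J1  8|5|2
PS(3,0) f=2→J2  8|5|3
R(3,5) f=1→J1  8|6|3
+link8  9|6|3
R(8,1) f=1→J1  9|7|3
PS(0,7) f=2→J2  9|7|4
R(2,7) f=1→J1  9|8|4
R(4,6) f=1→J1  9|9|4
M = 3(9−1)−2·9−4 = 24−18−4 = 2

M = 2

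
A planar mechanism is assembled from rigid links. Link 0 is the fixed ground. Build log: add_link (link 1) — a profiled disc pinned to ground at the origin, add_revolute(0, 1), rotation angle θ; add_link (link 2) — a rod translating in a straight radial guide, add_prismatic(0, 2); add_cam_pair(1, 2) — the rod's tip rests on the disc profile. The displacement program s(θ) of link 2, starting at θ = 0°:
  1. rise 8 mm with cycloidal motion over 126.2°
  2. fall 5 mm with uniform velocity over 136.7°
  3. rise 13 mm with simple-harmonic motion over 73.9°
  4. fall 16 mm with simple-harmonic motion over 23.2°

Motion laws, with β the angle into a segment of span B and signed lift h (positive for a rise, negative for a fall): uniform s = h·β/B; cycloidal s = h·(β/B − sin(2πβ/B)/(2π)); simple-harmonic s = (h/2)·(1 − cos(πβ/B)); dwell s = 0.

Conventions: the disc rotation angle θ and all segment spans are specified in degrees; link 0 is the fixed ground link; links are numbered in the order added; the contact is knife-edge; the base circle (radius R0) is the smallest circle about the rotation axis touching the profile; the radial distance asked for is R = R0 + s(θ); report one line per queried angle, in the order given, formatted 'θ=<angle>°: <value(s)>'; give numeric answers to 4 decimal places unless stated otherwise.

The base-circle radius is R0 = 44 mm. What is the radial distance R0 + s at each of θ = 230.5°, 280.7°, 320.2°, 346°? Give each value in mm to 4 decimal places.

seg 1 [0°–126.2°] cycloidal, h=8: full span → s += 8 → s = 8.0000
seg 2 [126.2°–262.9°] uniform, h=-5: θ=230.5° here. β=104.3, B=136.7. -5·104.3/136.7 = -3.8149 → s = 4.1851
seg 2 [126.2°–262.9°] uniform, h=-5: full span → s += -5 → s = 3.0000
seg 3 [262.9°–336.8°] simple-harmonic, h=13: θ=280.7° here. β=17.8, B=73.9. 13/2·(1 − cos(π·0.2409)) = 1.7738 → s = 4.7738
seg 3 [262.9°–336.8°] simple-harmonic, h=13: θ=320.2° here. β=57.3, B=73.9. 13/2·(1 − cos(π·0.7754)) = 11.4476 → s = 14.4476
seg 3 [262.9°–336.8°] simple-harmonic, h=13: full span → s += 13 → s = 16.0000
seg 4 [336.8°–360°] simple-harmonic, h=-16: θ=346° here. β=9.2, B=23.2. -16/2·(1 − cos(π·0.3966)) = -5.4456 → s = 10.5544
θ=230.5°: R = R0 + s = 44 + 4.1851 = 48.1851
θ=280.7°: R = R0 + s = 44 + 4.7738 = 48.7738
θ=320.2°: R = R0 + s = 44 + 14.4476 = 58.4476
θ=346°: R = R0 + s = 44 + 10.5544 = 54.5544

θ=230.5°: 48.1851
θ=280.7°: 48.7738
θ=320.2°: 58.4476
θ=346°: 54.5544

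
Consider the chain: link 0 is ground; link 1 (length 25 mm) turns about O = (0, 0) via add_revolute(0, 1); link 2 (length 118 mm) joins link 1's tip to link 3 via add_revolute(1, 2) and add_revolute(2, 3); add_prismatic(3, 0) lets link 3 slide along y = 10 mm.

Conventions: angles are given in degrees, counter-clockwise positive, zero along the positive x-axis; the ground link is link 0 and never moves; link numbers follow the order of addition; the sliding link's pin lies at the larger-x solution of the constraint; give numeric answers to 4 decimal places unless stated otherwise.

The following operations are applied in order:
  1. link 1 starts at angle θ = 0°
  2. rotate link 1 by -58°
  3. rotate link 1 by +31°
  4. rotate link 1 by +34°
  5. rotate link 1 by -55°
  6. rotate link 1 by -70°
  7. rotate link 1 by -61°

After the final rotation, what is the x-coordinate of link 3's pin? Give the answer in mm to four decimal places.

geometry: r = 25 mm, L = 118 mm, e = 10 mm; θ starts at 0°
rotate link 1 by -58°: θ ← 0° -58° = -58°
rotate link 1 by +31°: θ ← -58° +31° = -27°
rotate link 1 by +34°: θ ← -27° +34° = 7°
rotate link 1 by -55°: θ ← 7° -55° = -48°
rotate link 1 by -70°: θ ← -48° -70° = -118°
rotate link 1 by -61°: θ ← -118° -61° = -179°
crank pin P = (r cos θ, r sin θ) = (-24.996192, -0.436310)
h = r sin θ − e = -0.436310 − 10 = -10.436310
x = r cos θ + √(L² − h²) = -24.996192 + 117.537583 = 92.541391

92.5414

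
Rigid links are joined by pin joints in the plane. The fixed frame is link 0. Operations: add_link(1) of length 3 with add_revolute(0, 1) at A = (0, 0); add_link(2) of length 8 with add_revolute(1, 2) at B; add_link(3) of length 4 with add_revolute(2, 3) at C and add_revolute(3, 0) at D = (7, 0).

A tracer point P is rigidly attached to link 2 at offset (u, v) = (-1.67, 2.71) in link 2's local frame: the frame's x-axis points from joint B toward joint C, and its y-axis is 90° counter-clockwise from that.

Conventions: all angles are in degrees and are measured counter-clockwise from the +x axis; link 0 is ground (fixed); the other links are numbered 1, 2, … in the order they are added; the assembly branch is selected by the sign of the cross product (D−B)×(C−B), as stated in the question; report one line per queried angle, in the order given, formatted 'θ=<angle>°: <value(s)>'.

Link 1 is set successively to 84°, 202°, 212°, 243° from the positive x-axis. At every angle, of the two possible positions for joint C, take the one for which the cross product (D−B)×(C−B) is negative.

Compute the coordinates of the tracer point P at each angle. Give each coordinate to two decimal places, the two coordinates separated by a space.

A=(0,0), D=(7.00,0)
θ=84°: B = A + 3.00·(cos84°, sin84°) = (0.3136, 2.9836)
θ=84°: |BD| = 7.3219
θ=84°: circle(B,8.00) ∩ circle(D,4.00): a=6.9388, h=3.9816
θ=84°:   candidates: C₊=(8.2726,3.7922) cross=29.153; C₋=(5.0277,-3.4800) cross=-29.153
θ=84°:   branch - wants cross < 0 → take C=(5.0277,-3.4800) (cross=-29.153)
θ=84°: ex = (C−B)/|BC| = (0.5893,-0.8079); ey = (0.8079,0.5893)
θ=84°: P = B + -1.67·ex + 2.71·ey = (1.5190,5.9297)
θ=202°: B = A + 3.00·(cos202°, sin202°) = (-2.7816, -1.1238)
θ=202°: |BD| = 9.8459
θ=202°: circle(B,8.00) ∩ circle(D,4.00): a=7.3605, h=3.1341
θ=202°:   candidates: C₊=(4.1731,2.8300) cross=30.858; C₋=(4.8886,-3.3973) cross=-30.858
θ=202°:   branch - wants cross < 0 → take C=(4.8886,-3.3973) (cross=-30.858)
θ=202°: ex = (C−B)/|BC| = (0.9588,-0.2842); ey = (0.2842,0.9588)
θ=202°: P = B + -1.67·ex + 2.71·ey = (-3.6125,1.9490)
θ=212°: B = A + 3.00·(cos212°, sin212°) = (-2.5441, -1.5898)
θ=212°: |BD| = 9.6756
θ=212°: circle(B,8.00) ∩ circle(D,4.00): a=7.3183, h=3.2315
θ=212°:   candidates: C₊=(4.1437,2.8003) cross=31.267; C₋=(5.2056,-3.5749) cross=-31.267
θ=212°:   branch - wants cross < 0 → take C=(5.2056,-3.5749) (cross=-31.267)
θ=212°: ex = (C−B)/|BC| = (0.9687,-0.2481); ey = (0.2481,0.9687)
θ=212°: P = B + -1.67·ex + 2.71·ey = (-3.4894,1.4499)
θ=243°: B = A + 3.00·(cos243°, sin243°) = (-1.3620, -2.6730)
θ=243°: |BD| = 8.7788
θ=243°: circle(B,8.00) ∩ circle(D,4.00): a=7.1233, h=3.6413
θ=243°:   candidates: C₊=(4.3143,2.9643) cross=31.966; C₋=(6.5318,-3.9725) cross=-31.966
θ=243°:   branch - wants cross < 0 → take C=(6.5318,-3.9725) (cross=-31.966)
θ=243°: ex = (C−B)/|BC| = (0.9867,-0.1624); ey = (0.1624,0.9867)
θ=243°: P = B + -1.67·ex + 2.71·ey = (-2.5696,0.2723)

θ=84°: 1.52 5.93
θ=202°: -3.61 1.95
θ=212°: -3.49 1.45
θ=243°: -2.57 0.27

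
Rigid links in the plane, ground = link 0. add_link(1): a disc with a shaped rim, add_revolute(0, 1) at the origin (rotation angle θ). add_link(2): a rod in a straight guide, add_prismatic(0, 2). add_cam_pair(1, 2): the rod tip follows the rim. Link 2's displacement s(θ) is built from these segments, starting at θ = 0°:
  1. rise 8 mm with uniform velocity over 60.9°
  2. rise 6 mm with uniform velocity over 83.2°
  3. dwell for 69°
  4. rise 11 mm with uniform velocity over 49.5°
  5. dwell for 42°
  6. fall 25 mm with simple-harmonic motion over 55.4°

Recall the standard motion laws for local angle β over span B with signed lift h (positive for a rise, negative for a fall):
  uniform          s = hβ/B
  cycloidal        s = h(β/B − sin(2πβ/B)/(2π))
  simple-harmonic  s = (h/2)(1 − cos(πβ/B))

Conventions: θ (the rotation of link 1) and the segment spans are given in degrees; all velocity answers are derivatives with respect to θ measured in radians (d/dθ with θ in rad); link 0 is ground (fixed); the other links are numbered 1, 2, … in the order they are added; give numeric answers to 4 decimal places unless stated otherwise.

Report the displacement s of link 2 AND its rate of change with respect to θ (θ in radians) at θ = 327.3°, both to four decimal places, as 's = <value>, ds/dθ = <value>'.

segment 1 (0° to 60.9°, uniform, h = 8) is passed completely: s = 0.0000 + (8) = 8.0000
segment 2 (60.9° to 144.1°, uniform, h = 6) is passed completely: s = 8.0000 + (6) = 14.0000
segment 3 (144.1° to 213.1°, dwell): s unchanged at 14.0000
segment 4 (213.1° to 262.6°, uniform, h = 11) is passed completely: s = 14.0000 + (11) = 25.0000
segment 5 (262.6° to 304.6°, dwell): s unchanged at 25.0000
θ = 327.3° falls in segment 6 (304.6° to 360°, simple-harmonic, h = -25): β = 327.3 − 304.6 = 22.7°, B = 55.4°; Δs = -25/2·(1 − cos(π·0.4097)) = -9.0031; s = 25.0000 − 9.0031 = 15.9969
velocity in seg [304.6°–360°] (simple-harmonic), θ in radians: β = 22.7° = 0.3962 rad, B = 55.4° = 0.9669 rad; ds/dθ = (πh/(2B)) sin(πβ/B) = (π·(-25)/(2·0.9669)) sin(π·0.4097) = -38.992089 mm/rad

s = 15.9969, ds/dθ = -38.9921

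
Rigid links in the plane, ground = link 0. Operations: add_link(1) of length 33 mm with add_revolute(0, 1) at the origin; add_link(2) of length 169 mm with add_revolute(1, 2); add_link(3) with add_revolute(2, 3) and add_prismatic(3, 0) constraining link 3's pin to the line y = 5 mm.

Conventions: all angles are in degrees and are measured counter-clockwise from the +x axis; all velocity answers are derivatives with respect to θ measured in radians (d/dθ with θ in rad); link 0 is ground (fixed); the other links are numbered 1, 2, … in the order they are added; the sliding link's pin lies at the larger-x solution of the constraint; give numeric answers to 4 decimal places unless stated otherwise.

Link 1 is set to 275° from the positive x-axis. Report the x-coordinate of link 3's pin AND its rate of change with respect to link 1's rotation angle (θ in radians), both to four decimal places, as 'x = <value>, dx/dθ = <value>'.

geometry: r = 33 mm, L = 169 mm, e = 5 mm
crank pin P = (r cos θ, r sin θ) = (2.876140, -32.874425)
h = r sin θ − e = -32.874425 − 5 = -37.874425
x = r cos θ + √(L² − h²) = 2.876140 + 164.701329 = 167.577469
dx/dθ = −r sin θ − h·r cos θ/√(L² − h²) (θ in radians; h = -37.874425) = 33.535817

x = 167.5775, dx/dθ = 33.5358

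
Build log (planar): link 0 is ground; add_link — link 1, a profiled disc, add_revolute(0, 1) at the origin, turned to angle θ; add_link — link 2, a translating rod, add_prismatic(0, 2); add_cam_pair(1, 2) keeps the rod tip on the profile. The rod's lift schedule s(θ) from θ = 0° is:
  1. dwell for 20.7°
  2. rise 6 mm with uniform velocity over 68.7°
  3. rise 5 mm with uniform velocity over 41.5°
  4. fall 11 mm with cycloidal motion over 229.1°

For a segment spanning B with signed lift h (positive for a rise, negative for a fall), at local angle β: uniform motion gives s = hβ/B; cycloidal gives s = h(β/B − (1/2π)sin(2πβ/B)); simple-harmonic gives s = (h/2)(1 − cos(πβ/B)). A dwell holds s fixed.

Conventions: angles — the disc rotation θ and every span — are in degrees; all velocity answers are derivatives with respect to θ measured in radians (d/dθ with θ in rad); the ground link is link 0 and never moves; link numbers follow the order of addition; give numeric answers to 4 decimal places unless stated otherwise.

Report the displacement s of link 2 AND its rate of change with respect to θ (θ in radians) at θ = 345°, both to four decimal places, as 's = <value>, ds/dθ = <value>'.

seg 1 [0°–20.7°] dwell: s stays 0.0000
seg 2 [20.7°–89.4°] uniform, h=6: full span → s += 6 → s = 6.0000
seg 3 [89.4°–130.9°] uniform, h=5: full span → s += 5 → s = 11.0000
seg 4 [130.9°–360°] cycloidal, h=-11: θ=345° here. β=214.1, B=229.1. -11·(0.9345 − sin(2π·0.9345)/(2π)) = -10.9799 → s = 0.0201
velocity in seg [130.9°–360°] (cycloidal), θ in radians: β = 214.1° = 3.7367 rad, B = 229.1° = 3.9985 rad; ds/dθ = (h/B)(1 − cos(2πβ/B)) = ((-11)/3.9985)(1 − cos(2π·0.9345)) = -0.229519 mm/rad

s = 0.0201, ds/dθ = -0.2295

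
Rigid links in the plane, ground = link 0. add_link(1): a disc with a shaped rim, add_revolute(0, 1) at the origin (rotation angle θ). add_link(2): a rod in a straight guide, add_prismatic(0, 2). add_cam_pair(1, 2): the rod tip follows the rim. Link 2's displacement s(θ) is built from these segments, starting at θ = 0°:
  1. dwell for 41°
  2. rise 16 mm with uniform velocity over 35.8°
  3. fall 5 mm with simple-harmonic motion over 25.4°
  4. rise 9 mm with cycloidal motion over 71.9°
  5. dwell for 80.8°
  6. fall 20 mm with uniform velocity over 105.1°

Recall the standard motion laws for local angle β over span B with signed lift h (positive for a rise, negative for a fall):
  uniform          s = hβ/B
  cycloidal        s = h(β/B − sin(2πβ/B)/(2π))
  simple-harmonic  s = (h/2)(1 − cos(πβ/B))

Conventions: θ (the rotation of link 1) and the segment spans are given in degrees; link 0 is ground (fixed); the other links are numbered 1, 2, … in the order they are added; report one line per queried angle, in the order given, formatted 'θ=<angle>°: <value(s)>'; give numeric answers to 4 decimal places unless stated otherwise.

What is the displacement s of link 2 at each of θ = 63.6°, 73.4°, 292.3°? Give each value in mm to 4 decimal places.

segment 1 (0° to 41°, dwell): s unchanged at 0.0000
θ = 63.6° falls in segment 2 (41° to 76.8°, uniform, h = 16): β = 63.6 − 41 = 22.6°, B = 35.8°; Δs = 16·22.6/35.8 = 10.1006; s = 0.0000 + 10.1006 = 10.1006
θ = 73.4° falls in segment 2 (41° to 76.8°, uniform, h = 16): β = 73.4 − 41 = 32.4°, B = 35.8°; Δs = 16·32.4/35.8 = 14.4804; s = 0.0000 + 14.4804 = 14.4804
segment 2 (41° to 76.8°, uniform, h = 16) is passed completely: s = 0.0000 + (16) = 16.0000
segment 3 (76.8° to 102.2°, simple-harmonic, h = -5) is passed completely: s = 16.0000 + (-5) = 11.0000
segment 4 (102.2° to 174.1°, cycloidal, h = 9) is passed completely: s = 11.0000 + (9) = 20.0000
segment 5 (174.1° to 254.9°, dwell): s unchanged at 20.0000
θ = 292.3° falls in segment 6 (254.9° to 360°, uniform, h = -20): β = 292.3 − 254.9 = 37.4°, B = 105.1°; Δs = -20·37.4/105.1 = -7.1170; s = 20.0000 − 7.1170 = 12.8830

θ=63.6°: 10.1006
θ=73.4°: 14.4804
θ=292.3°: 12.8830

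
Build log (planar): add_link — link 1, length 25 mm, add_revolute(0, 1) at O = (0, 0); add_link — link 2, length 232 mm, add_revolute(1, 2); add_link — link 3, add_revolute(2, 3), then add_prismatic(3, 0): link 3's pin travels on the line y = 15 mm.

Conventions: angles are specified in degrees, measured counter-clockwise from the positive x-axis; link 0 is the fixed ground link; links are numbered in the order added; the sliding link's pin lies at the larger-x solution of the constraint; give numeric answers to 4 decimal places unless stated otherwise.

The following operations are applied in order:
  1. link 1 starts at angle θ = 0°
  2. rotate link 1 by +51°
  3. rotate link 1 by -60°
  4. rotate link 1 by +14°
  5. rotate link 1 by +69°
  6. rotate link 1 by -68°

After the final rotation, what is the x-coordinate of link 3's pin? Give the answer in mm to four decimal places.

geometry: r = 25 mm, L = 232 mm, e = 15 mm; θ starts at 0°
rotate link 1 by +51°: θ ← 0° +51° = 51°
rotate link 1 by -60°: θ ← 51° -60° = -9°
rotate link 1 by +14°: θ ← -9° +14° = 5°
rotate link 1 by +69°: θ ← 5° +69° = 74°
rotate link 1 by -68°: θ ← 74° -68° = 6°
crank pin P = (r cos θ, r sin θ) = (24.863047, 2.613212)
h = r sin θ − e = 2.613212 − 15 = -12.386788
x = r cos θ + √(L² − h²) = 24.863047 + 231.669090 = 256.532138

256.5321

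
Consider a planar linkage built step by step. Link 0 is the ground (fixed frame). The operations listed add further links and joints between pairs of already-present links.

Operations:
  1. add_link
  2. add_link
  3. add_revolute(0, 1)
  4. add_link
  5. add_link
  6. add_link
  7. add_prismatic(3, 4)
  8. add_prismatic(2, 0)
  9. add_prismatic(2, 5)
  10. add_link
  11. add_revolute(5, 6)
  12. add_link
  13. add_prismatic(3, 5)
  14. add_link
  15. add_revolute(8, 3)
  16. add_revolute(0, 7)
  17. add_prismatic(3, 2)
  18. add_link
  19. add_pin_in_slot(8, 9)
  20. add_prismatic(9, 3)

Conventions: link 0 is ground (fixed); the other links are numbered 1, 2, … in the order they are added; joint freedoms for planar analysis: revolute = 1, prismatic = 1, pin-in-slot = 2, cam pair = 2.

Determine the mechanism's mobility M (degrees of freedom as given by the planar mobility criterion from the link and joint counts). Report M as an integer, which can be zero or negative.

link 0 = ground. State L|J1|J2 = 1|0|0
+link1  2|0|0
+link2  3|0|0
R(0,1) f=1→J1  3|1|0
+link3  4|1|0
+link4  5|1|0
+link5  6|1|0
P(3,4) f=1→J1  6|2|0
P(2,0) f=1→J1  6|3|0
P(2,5) f=1→J1  6|4|0
+link6  7|4|0
R(5,6) f=1→J1  7|5|0
+link7  8|5|0
P(3,5) f=1→J1  8|6|0
+link8  9|6|0
R(8,3) f=1→J1  9|7|0
R(0,7) f=1→J1  9|8|0
P(3,2) f=1→J1  9|9|0
+link9  10|9|0
PS(8,9) f=2→J2  10|9|1
P(9,3) f=1→J1  10|10|1
M = 3(10−1)−2·10−1 = 27−20−1 = 6

M = 6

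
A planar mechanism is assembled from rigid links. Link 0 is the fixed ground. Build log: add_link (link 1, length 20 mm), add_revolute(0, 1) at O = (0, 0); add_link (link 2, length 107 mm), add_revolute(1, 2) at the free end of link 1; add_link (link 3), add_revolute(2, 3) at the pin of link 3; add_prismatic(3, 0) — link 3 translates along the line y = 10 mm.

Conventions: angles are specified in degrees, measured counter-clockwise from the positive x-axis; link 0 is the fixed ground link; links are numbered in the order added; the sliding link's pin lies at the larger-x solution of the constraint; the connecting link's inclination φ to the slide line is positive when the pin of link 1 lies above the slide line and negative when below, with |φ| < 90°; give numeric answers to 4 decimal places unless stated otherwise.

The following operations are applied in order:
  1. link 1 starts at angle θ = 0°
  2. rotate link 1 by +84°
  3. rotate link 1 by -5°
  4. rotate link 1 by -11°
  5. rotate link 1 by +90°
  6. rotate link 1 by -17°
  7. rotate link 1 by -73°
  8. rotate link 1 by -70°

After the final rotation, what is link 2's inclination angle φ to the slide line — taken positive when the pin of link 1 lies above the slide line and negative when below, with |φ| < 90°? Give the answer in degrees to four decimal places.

geometry: r = 20 mm, L = 107 mm, e = 10 mm; θ starts at 0°
rotate link 1 by +84°: θ ← 0° +84° = 84°
rotate link 1 by -5°: θ ← 84° -5° = 79°
rotate link 1 by -11°: θ ← 79° -11° = 68°
rotate link 1 by +90°: θ ← 68° +90° = 158°
rotate link 1 by -17°: θ ← 158° -17° = 141°
rotate link 1 by -73°: θ ← 141° -73° = 68°
rotate link 1 by -70°: θ ← 68° -70° = -2°
h = r sin θ − e = -0.697990 − 10 = -10.697990
sin φ = h / L = -10.697990 / 107 = -0.09998121
φ = arcsin(-0.09998121) = -5.738089°

-5.7381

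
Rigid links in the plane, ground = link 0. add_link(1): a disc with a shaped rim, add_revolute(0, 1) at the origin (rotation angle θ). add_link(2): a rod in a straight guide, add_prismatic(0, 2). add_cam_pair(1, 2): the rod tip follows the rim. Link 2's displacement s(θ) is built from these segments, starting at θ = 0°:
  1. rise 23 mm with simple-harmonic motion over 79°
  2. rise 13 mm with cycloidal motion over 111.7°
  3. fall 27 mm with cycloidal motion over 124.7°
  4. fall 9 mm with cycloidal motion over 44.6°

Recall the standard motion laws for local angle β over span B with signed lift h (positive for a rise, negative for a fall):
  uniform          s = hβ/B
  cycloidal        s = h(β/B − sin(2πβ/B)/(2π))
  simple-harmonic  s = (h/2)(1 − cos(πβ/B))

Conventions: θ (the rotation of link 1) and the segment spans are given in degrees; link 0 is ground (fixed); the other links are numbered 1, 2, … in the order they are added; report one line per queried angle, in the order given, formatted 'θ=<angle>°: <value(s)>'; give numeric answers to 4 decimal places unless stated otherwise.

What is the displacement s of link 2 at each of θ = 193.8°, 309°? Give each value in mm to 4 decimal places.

segment 1 (0° to 79°, simple-harmonic, h = 23) is passed completely: s = 0.0000 + (23) = 23.0000
segment 2 (79° to 190.7°, cycloidal, h = 13) is passed completely: s = 23.0000 + (13) = 36.0000
θ = 193.8° falls in segment 3 (190.7° to 315.4°, cycloidal, h = -27): β = 193.8 − 190.7 = 3.1°, B = 124.7°; Δs = -27·(0.0249 − sin(2π·0.0249)/(2π)) = -0.0027; s = 36.0000 − 0.0027 = 35.9973
θ = 309° falls in segment 3 (190.7° to 315.4°, cycloidal, h = -27): β = 309 − 190.7 = 118.3°, B = 124.7°; Δs = -27·(0.9487 − sin(2π·0.9487)/(2π)) = -26.9761; s = 36.0000 − 26.9761 = 9.0239

θ=193.8°: 35.9973
θ=309°: 9.0239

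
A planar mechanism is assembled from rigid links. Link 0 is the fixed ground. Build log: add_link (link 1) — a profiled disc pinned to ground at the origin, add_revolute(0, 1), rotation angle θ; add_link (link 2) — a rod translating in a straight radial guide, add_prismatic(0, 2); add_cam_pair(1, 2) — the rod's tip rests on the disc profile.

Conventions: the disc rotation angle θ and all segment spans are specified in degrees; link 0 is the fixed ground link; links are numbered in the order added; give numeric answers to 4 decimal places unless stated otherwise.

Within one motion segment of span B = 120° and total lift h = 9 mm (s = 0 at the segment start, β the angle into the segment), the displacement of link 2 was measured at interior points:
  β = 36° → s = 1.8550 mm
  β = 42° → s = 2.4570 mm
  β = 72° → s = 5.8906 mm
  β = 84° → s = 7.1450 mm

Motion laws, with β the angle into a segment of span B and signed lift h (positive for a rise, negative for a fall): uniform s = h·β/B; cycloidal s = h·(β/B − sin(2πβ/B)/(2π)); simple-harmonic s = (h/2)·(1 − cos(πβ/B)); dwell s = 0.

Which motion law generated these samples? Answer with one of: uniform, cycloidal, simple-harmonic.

candidates at β/B = r: uniform s = h·r (linear in β); cycloidal s = h·(r − sin(2πr)/(2π)); simple-harmonic s = (h/2)(1 − cos(πr))
β=36°: printed 1.8550 | uniform 2.7000, cycloidal 1.3377, simple-harmonic 1.8550
β=42°: printed 2.4570 | uniform 3.1500, cycloidal 1.9912, simple-harmonic 2.4570
β=72°: printed 5.8906 | uniform 5.4000, cycloidal 6.2419, simple-harmonic 5.8906
β=84°: printed 7.1450 | uniform 6.3000, cycloidal 7.6623, simple-harmonic 7.1450
only one law matches every sample → simple-harmonic

simple-harmonic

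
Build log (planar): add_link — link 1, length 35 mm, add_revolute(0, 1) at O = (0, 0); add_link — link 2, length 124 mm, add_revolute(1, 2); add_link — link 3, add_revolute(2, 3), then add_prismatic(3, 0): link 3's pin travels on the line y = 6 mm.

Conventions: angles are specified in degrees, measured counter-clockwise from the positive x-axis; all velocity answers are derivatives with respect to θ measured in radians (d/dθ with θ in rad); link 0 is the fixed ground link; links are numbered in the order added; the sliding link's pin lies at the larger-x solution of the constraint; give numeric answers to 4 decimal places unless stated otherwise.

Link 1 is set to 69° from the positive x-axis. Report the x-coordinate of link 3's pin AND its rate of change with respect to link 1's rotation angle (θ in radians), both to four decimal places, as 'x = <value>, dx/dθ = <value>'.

geometry: r = 35 mm, L = 124 mm, e = 6 mm
crank pin P = (r cos θ, r sin θ) = (12.542878, 32.675315)
h = r sin θ − e = 32.675315 − 6 = 26.675315
x = r cos θ + √(L² − h²) = 12.542878 + 121.096769 = 133.639648
dx/dθ = −r sin θ − h·r cos θ/√(L² − h²) (θ in radians; h = 26.675315) = -35.438272

x = 133.6396, dx/dθ = -35.4383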